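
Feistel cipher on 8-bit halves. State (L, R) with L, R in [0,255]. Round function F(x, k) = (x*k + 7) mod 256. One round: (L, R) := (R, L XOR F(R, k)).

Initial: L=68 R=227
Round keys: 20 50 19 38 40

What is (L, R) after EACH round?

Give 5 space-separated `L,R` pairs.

Round 1 (k=20): L=227 R=135
Round 2 (k=50): L=135 R=134
Round 3 (k=19): L=134 R=126
Round 4 (k=38): L=126 R=61
Round 5 (k=40): L=61 R=241

Answer: 227,135 135,134 134,126 126,61 61,241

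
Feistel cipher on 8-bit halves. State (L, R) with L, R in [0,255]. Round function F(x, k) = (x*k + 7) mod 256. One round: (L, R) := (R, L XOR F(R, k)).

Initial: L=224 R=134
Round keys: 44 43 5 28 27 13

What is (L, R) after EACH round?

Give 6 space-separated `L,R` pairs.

Round 1 (k=44): L=134 R=239
Round 2 (k=43): L=239 R=170
Round 3 (k=5): L=170 R=182
Round 4 (k=28): L=182 R=69
Round 5 (k=27): L=69 R=248
Round 6 (k=13): L=248 R=218

Answer: 134,239 239,170 170,182 182,69 69,248 248,218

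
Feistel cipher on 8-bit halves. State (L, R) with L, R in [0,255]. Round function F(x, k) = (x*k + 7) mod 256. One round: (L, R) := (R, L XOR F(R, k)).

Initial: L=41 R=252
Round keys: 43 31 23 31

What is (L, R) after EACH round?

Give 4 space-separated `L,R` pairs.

Round 1 (k=43): L=252 R=114
Round 2 (k=31): L=114 R=41
Round 3 (k=23): L=41 R=196
Round 4 (k=31): L=196 R=234

Answer: 252,114 114,41 41,196 196,234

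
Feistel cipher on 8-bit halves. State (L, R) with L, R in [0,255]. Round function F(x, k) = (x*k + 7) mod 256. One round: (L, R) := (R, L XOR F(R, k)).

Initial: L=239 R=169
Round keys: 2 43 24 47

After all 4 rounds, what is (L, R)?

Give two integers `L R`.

Round 1 (k=2): L=169 R=182
Round 2 (k=43): L=182 R=48
Round 3 (k=24): L=48 R=49
Round 4 (k=47): L=49 R=54

Answer: 49 54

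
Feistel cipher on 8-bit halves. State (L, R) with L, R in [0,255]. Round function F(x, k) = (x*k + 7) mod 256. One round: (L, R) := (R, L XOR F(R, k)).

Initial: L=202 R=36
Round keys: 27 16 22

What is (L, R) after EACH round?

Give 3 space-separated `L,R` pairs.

Answer: 36,25 25,179 179,112

Derivation:
Round 1 (k=27): L=36 R=25
Round 2 (k=16): L=25 R=179
Round 3 (k=22): L=179 R=112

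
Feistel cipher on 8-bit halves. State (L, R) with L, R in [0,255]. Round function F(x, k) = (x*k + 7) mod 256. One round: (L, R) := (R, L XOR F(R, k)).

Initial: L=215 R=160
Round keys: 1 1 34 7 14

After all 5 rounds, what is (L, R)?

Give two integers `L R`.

Answer: 157 120

Derivation:
Round 1 (k=1): L=160 R=112
Round 2 (k=1): L=112 R=215
Round 3 (k=34): L=215 R=229
Round 4 (k=7): L=229 R=157
Round 5 (k=14): L=157 R=120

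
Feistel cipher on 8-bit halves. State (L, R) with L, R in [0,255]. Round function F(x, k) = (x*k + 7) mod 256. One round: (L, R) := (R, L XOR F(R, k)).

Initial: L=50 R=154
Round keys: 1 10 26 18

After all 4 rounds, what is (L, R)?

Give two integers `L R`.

Answer: 62 60

Derivation:
Round 1 (k=1): L=154 R=147
Round 2 (k=10): L=147 R=95
Round 3 (k=26): L=95 R=62
Round 4 (k=18): L=62 R=60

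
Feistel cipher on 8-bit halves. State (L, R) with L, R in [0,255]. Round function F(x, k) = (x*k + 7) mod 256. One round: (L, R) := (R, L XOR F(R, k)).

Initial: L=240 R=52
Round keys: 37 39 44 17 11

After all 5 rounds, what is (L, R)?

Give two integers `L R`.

Round 1 (k=37): L=52 R=123
Round 2 (k=39): L=123 R=240
Round 3 (k=44): L=240 R=60
Round 4 (k=17): L=60 R=243
Round 5 (k=11): L=243 R=68

Answer: 243 68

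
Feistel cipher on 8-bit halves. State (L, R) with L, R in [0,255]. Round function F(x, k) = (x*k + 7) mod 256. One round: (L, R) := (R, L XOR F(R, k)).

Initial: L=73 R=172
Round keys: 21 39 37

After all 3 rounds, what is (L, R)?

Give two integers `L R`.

Answer: 129 198

Derivation:
Round 1 (k=21): L=172 R=106
Round 2 (k=39): L=106 R=129
Round 3 (k=37): L=129 R=198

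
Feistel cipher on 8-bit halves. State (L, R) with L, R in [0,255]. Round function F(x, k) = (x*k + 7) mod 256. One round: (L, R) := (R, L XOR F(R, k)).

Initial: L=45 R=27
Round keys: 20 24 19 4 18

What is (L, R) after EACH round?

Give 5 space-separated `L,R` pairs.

Answer: 27,14 14,76 76,165 165,215 215,128

Derivation:
Round 1 (k=20): L=27 R=14
Round 2 (k=24): L=14 R=76
Round 3 (k=19): L=76 R=165
Round 4 (k=4): L=165 R=215
Round 5 (k=18): L=215 R=128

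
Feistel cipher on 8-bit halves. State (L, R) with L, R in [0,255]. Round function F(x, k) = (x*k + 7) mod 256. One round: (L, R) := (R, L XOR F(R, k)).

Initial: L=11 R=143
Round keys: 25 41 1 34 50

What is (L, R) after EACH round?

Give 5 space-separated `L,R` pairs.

Round 1 (k=25): L=143 R=245
Round 2 (k=41): L=245 R=203
Round 3 (k=1): L=203 R=39
Round 4 (k=34): L=39 R=254
Round 5 (k=50): L=254 R=132

Answer: 143,245 245,203 203,39 39,254 254,132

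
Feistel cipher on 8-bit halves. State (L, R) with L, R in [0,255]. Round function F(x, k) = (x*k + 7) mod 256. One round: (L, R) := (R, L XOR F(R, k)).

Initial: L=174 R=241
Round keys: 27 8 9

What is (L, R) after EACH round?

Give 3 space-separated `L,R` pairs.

Round 1 (k=27): L=241 R=220
Round 2 (k=8): L=220 R=22
Round 3 (k=9): L=22 R=17

Answer: 241,220 220,22 22,17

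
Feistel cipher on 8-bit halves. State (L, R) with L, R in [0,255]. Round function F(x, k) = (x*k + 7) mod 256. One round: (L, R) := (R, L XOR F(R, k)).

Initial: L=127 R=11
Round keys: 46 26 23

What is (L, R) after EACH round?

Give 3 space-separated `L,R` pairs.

Answer: 11,126 126,216 216,17

Derivation:
Round 1 (k=46): L=11 R=126
Round 2 (k=26): L=126 R=216
Round 3 (k=23): L=216 R=17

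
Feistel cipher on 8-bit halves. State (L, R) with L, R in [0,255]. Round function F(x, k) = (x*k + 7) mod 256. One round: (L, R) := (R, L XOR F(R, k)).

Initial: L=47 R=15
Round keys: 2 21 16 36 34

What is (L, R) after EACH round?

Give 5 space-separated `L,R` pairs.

Answer: 15,10 10,214 214,109 109,141 141,172

Derivation:
Round 1 (k=2): L=15 R=10
Round 2 (k=21): L=10 R=214
Round 3 (k=16): L=214 R=109
Round 4 (k=36): L=109 R=141
Round 5 (k=34): L=141 R=172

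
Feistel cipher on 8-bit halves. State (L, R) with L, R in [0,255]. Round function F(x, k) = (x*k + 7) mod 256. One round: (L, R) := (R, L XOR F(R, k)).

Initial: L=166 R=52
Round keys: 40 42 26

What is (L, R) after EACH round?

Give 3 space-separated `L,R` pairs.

Answer: 52,129 129,5 5,8

Derivation:
Round 1 (k=40): L=52 R=129
Round 2 (k=42): L=129 R=5
Round 3 (k=26): L=5 R=8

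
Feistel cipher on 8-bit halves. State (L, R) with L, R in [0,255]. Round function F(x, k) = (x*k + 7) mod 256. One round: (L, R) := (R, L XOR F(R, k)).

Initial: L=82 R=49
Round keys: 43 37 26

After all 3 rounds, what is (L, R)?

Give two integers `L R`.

Round 1 (k=43): L=49 R=16
Round 2 (k=37): L=16 R=102
Round 3 (k=26): L=102 R=115

Answer: 102 115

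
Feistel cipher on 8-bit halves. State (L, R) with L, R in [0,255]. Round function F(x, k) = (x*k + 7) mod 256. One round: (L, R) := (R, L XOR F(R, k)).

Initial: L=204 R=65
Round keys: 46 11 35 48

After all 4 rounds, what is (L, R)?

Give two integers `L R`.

Answer: 161 76

Derivation:
Round 1 (k=46): L=65 R=121
Round 2 (k=11): L=121 R=123
Round 3 (k=35): L=123 R=161
Round 4 (k=48): L=161 R=76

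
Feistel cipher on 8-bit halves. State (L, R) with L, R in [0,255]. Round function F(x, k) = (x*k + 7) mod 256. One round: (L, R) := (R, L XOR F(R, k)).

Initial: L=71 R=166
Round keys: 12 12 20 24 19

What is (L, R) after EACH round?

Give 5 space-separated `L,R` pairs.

Answer: 166,136 136,193 193,147 147,14 14,130

Derivation:
Round 1 (k=12): L=166 R=136
Round 2 (k=12): L=136 R=193
Round 3 (k=20): L=193 R=147
Round 4 (k=24): L=147 R=14
Round 5 (k=19): L=14 R=130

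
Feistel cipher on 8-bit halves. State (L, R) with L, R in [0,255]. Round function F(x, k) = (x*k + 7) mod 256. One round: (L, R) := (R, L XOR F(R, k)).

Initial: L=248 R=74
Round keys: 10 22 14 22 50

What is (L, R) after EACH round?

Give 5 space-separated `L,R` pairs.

Round 1 (k=10): L=74 R=19
Round 2 (k=22): L=19 R=227
Round 3 (k=14): L=227 R=98
Round 4 (k=22): L=98 R=144
Round 5 (k=50): L=144 R=69

Answer: 74,19 19,227 227,98 98,144 144,69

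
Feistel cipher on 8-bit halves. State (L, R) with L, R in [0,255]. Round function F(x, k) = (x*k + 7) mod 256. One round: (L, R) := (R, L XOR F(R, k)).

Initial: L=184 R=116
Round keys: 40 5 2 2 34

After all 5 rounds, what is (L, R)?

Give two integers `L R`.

Answer: 9 21

Derivation:
Round 1 (k=40): L=116 R=159
Round 2 (k=5): L=159 R=86
Round 3 (k=2): L=86 R=44
Round 4 (k=2): L=44 R=9
Round 5 (k=34): L=9 R=21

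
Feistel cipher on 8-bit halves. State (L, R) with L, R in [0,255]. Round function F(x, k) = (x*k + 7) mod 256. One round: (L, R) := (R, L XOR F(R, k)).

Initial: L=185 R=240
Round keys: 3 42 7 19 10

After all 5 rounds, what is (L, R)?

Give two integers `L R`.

Answer: 254 161

Derivation:
Round 1 (k=3): L=240 R=110
Round 2 (k=42): L=110 R=227
Round 3 (k=7): L=227 R=82
Round 4 (k=19): L=82 R=254
Round 5 (k=10): L=254 R=161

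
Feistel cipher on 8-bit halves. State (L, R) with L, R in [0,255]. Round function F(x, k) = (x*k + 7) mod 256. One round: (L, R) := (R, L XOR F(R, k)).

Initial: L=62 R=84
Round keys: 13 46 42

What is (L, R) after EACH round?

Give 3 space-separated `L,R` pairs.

Answer: 84,117 117,89 89,212

Derivation:
Round 1 (k=13): L=84 R=117
Round 2 (k=46): L=117 R=89
Round 3 (k=42): L=89 R=212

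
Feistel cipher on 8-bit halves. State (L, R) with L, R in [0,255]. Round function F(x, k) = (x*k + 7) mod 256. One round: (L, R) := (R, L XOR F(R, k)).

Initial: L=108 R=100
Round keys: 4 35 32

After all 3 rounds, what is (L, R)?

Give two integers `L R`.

Answer: 60 124

Derivation:
Round 1 (k=4): L=100 R=251
Round 2 (k=35): L=251 R=60
Round 3 (k=32): L=60 R=124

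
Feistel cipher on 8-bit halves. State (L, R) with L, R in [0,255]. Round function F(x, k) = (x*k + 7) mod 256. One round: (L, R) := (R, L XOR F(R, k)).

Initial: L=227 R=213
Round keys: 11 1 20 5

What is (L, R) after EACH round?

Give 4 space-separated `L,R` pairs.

Answer: 213,205 205,1 1,214 214,52

Derivation:
Round 1 (k=11): L=213 R=205
Round 2 (k=1): L=205 R=1
Round 3 (k=20): L=1 R=214
Round 4 (k=5): L=214 R=52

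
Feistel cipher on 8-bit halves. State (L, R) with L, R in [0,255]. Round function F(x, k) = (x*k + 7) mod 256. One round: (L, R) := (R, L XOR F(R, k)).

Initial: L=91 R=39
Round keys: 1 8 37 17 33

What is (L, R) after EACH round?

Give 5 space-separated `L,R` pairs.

Round 1 (k=1): L=39 R=117
Round 2 (k=8): L=117 R=136
Round 3 (k=37): L=136 R=218
Round 4 (k=17): L=218 R=9
Round 5 (k=33): L=9 R=234

Answer: 39,117 117,136 136,218 218,9 9,234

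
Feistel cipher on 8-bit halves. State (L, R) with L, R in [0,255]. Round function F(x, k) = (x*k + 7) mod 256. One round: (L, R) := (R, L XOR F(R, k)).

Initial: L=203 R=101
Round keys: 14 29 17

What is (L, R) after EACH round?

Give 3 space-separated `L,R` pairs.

Answer: 101,70 70,144 144,209

Derivation:
Round 1 (k=14): L=101 R=70
Round 2 (k=29): L=70 R=144
Round 3 (k=17): L=144 R=209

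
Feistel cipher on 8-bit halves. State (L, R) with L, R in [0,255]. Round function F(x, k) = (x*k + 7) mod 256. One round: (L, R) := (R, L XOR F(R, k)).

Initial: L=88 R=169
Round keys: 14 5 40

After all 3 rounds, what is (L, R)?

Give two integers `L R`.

Answer: 49 178

Derivation:
Round 1 (k=14): L=169 R=29
Round 2 (k=5): L=29 R=49
Round 3 (k=40): L=49 R=178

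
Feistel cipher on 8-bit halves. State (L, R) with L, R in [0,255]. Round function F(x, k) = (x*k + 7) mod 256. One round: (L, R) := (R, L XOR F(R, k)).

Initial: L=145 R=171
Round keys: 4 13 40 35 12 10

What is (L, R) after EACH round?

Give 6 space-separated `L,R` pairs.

Round 1 (k=4): L=171 R=34
Round 2 (k=13): L=34 R=106
Round 3 (k=40): L=106 R=181
Round 4 (k=35): L=181 R=172
Round 5 (k=12): L=172 R=162
Round 6 (k=10): L=162 R=247

Answer: 171,34 34,106 106,181 181,172 172,162 162,247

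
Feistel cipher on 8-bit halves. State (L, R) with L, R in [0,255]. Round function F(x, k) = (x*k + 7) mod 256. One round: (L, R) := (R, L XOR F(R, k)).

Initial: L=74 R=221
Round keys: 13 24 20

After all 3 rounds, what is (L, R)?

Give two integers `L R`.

Round 1 (k=13): L=221 R=10
Round 2 (k=24): L=10 R=42
Round 3 (k=20): L=42 R=69

Answer: 42 69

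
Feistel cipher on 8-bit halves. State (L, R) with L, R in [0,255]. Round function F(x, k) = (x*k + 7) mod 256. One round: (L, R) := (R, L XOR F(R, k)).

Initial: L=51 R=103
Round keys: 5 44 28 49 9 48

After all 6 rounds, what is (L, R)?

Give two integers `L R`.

Answer: 30 38

Derivation:
Round 1 (k=5): L=103 R=57
Round 2 (k=44): L=57 R=180
Round 3 (k=28): L=180 R=142
Round 4 (k=49): L=142 R=129
Round 5 (k=9): L=129 R=30
Round 6 (k=48): L=30 R=38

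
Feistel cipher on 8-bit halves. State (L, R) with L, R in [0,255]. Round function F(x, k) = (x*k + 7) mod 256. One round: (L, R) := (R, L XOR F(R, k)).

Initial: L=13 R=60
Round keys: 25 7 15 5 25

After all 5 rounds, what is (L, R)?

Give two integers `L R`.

Round 1 (k=25): L=60 R=238
Round 2 (k=7): L=238 R=181
Round 3 (k=15): L=181 R=76
Round 4 (k=5): L=76 R=54
Round 5 (k=25): L=54 R=1

Answer: 54 1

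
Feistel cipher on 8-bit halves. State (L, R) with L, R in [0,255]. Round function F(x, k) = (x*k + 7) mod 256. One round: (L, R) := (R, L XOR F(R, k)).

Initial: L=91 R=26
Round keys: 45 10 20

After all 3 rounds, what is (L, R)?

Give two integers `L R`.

Answer: 129 217

Derivation:
Round 1 (k=45): L=26 R=194
Round 2 (k=10): L=194 R=129
Round 3 (k=20): L=129 R=217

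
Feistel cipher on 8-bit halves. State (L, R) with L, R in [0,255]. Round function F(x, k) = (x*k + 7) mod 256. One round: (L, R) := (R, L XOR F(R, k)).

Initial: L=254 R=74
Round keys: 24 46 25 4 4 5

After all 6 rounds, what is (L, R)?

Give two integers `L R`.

Answer: 96 107

Derivation:
Round 1 (k=24): L=74 R=9
Round 2 (k=46): L=9 R=239
Round 3 (k=25): L=239 R=87
Round 4 (k=4): L=87 R=140
Round 5 (k=4): L=140 R=96
Round 6 (k=5): L=96 R=107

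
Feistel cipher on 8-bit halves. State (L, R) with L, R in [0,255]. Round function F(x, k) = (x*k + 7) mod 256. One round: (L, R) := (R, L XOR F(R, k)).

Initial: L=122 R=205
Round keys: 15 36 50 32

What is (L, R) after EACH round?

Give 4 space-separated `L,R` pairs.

Answer: 205,112 112,10 10,139 139,109

Derivation:
Round 1 (k=15): L=205 R=112
Round 2 (k=36): L=112 R=10
Round 3 (k=50): L=10 R=139
Round 4 (k=32): L=139 R=109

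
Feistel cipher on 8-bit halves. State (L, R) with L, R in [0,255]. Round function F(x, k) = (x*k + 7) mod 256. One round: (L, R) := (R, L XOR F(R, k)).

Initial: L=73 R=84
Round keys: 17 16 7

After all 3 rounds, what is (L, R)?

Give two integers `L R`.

Round 1 (k=17): L=84 R=210
Round 2 (k=16): L=210 R=115
Round 3 (k=7): L=115 R=254

Answer: 115 254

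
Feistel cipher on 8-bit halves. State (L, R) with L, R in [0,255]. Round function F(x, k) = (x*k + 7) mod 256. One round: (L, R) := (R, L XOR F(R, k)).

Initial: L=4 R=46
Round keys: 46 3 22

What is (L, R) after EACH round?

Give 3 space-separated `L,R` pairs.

Answer: 46,79 79,218 218,140

Derivation:
Round 1 (k=46): L=46 R=79
Round 2 (k=3): L=79 R=218
Round 3 (k=22): L=218 R=140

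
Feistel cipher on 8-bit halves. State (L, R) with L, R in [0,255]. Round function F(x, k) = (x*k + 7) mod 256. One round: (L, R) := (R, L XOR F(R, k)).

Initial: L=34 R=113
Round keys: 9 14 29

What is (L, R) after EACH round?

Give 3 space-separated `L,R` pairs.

Round 1 (k=9): L=113 R=34
Round 2 (k=14): L=34 R=146
Round 3 (k=29): L=146 R=179

Answer: 113,34 34,146 146,179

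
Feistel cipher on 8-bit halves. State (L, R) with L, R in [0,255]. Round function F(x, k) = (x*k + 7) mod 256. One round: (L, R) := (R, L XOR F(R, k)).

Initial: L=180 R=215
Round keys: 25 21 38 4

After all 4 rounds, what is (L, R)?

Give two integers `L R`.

Answer: 57 157

Derivation:
Round 1 (k=25): L=215 R=178
Round 2 (k=21): L=178 R=118
Round 3 (k=38): L=118 R=57
Round 4 (k=4): L=57 R=157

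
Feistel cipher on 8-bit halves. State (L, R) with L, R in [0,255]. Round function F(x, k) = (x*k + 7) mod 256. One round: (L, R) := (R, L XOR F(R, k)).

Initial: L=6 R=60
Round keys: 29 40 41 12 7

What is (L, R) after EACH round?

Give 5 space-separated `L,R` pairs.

Round 1 (k=29): L=60 R=213
Round 2 (k=40): L=213 R=115
Round 3 (k=41): L=115 R=167
Round 4 (k=12): L=167 R=168
Round 5 (k=7): L=168 R=56

Answer: 60,213 213,115 115,167 167,168 168,56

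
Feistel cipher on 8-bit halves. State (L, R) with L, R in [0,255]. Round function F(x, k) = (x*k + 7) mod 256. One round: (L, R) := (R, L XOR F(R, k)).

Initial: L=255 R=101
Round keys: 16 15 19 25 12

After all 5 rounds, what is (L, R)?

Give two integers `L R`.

Answer: 134 50

Derivation:
Round 1 (k=16): L=101 R=168
Round 2 (k=15): L=168 R=186
Round 3 (k=19): L=186 R=125
Round 4 (k=25): L=125 R=134
Round 5 (k=12): L=134 R=50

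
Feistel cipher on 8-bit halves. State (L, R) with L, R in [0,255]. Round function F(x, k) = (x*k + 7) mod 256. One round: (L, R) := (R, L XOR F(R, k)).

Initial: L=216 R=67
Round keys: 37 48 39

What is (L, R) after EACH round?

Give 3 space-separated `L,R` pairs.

Round 1 (k=37): L=67 R=110
Round 2 (k=48): L=110 R=228
Round 3 (k=39): L=228 R=173

Answer: 67,110 110,228 228,173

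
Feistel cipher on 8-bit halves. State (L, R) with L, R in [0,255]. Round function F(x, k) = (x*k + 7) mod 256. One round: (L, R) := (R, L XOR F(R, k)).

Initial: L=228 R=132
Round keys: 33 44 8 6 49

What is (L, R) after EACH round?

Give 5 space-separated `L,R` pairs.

Round 1 (k=33): L=132 R=239
Round 2 (k=44): L=239 R=159
Round 3 (k=8): L=159 R=16
Round 4 (k=6): L=16 R=248
Round 5 (k=49): L=248 R=111

Answer: 132,239 239,159 159,16 16,248 248,111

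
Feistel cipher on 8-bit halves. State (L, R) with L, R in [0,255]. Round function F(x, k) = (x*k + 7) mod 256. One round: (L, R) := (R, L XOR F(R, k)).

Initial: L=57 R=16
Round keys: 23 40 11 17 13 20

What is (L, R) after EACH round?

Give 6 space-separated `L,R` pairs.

Answer: 16,78 78,39 39,250 250,134 134,47 47,53

Derivation:
Round 1 (k=23): L=16 R=78
Round 2 (k=40): L=78 R=39
Round 3 (k=11): L=39 R=250
Round 4 (k=17): L=250 R=134
Round 5 (k=13): L=134 R=47
Round 6 (k=20): L=47 R=53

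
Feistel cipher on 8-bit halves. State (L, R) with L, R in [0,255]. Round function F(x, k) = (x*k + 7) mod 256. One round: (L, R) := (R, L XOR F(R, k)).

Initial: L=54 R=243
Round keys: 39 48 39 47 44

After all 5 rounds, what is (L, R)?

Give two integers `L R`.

Round 1 (k=39): L=243 R=58
Round 2 (k=48): L=58 R=20
Round 3 (k=39): L=20 R=41
Round 4 (k=47): L=41 R=154
Round 5 (k=44): L=154 R=86

Answer: 154 86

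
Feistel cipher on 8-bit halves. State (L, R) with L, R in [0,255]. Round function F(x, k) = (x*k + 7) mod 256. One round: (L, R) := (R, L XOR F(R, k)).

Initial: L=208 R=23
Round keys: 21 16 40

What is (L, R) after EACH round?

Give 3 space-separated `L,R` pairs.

Answer: 23,58 58,176 176,189

Derivation:
Round 1 (k=21): L=23 R=58
Round 2 (k=16): L=58 R=176
Round 3 (k=40): L=176 R=189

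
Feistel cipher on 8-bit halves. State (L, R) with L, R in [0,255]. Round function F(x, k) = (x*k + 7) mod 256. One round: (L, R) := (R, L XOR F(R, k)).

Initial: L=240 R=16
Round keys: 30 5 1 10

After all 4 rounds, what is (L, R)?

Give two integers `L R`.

Answer: 102 105

Derivation:
Round 1 (k=30): L=16 R=23
Round 2 (k=5): L=23 R=106
Round 3 (k=1): L=106 R=102
Round 4 (k=10): L=102 R=105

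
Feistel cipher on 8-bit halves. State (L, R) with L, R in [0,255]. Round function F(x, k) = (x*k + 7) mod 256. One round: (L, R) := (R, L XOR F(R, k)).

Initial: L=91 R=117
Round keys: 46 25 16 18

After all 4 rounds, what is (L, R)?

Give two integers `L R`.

Round 1 (k=46): L=117 R=86
Round 2 (k=25): L=86 R=24
Round 3 (k=16): L=24 R=209
Round 4 (k=18): L=209 R=161

Answer: 209 161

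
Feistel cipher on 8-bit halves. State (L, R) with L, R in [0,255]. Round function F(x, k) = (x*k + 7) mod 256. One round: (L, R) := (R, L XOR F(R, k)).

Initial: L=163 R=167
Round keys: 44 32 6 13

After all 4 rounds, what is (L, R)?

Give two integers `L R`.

Round 1 (k=44): L=167 R=24
Round 2 (k=32): L=24 R=160
Round 3 (k=6): L=160 R=223
Round 4 (k=13): L=223 R=250

Answer: 223 250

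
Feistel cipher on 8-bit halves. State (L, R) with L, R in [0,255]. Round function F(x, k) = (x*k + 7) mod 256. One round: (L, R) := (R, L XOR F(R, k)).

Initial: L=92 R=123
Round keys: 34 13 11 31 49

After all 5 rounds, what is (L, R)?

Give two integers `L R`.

Round 1 (k=34): L=123 R=1
Round 2 (k=13): L=1 R=111
Round 3 (k=11): L=111 R=205
Round 4 (k=31): L=205 R=181
Round 5 (k=49): L=181 R=97

Answer: 181 97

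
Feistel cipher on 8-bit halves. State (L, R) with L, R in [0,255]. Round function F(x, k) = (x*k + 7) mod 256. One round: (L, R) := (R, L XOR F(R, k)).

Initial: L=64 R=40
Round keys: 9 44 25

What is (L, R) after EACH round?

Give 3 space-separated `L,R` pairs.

Answer: 40,47 47,51 51,45

Derivation:
Round 1 (k=9): L=40 R=47
Round 2 (k=44): L=47 R=51
Round 3 (k=25): L=51 R=45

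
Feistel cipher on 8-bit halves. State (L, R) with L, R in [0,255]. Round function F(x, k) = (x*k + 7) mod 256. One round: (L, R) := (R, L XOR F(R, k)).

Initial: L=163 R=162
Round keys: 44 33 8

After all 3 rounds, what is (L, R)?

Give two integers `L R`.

Round 1 (k=44): L=162 R=124
Round 2 (k=33): L=124 R=161
Round 3 (k=8): L=161 R=115

Answer: 161 115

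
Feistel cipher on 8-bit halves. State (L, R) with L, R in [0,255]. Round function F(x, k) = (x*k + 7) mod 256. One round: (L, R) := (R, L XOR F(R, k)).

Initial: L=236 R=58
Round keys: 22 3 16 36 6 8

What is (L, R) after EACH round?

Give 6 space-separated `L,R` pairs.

Round 1 (k=22): L=58 R=239
Round 2 (k=3): L=239 R=238
Round 3 (k=16): L=238 R=8
Round 4 (k=36): L=8 R=201
Round 5 (k=6): L=201 R=181
Round 6 (k=8): L=181 R=102

Answer: 58,239 239,238 238,8 8,201 201,181 181,102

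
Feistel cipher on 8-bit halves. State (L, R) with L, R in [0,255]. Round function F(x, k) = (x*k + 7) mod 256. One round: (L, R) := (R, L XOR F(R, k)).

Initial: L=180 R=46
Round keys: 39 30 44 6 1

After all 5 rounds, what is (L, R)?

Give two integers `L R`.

Round 1 (k=39): L=46 R=189
Round 2 (k=30): L=189 R=3
Round 3 (k=44): L=3 R=54
Round 4 (k=6): L=54 R=72
Round 5 (k=1): L=72 R=121

Answer: 72 121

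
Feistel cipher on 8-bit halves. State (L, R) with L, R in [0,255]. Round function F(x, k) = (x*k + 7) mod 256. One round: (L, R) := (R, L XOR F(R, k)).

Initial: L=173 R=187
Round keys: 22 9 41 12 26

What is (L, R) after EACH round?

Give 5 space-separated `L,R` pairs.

Round 1 (k=22): L=187 R=180
Round 2 (k=9): L=180 R=224
Round 3 (k=41): L=224 R=83
Round 4 (k=12): L=83 R=11
Round 5 (k=26): L=11 R=118

Answer: 187,180 180,224 224,83 83,11 11,118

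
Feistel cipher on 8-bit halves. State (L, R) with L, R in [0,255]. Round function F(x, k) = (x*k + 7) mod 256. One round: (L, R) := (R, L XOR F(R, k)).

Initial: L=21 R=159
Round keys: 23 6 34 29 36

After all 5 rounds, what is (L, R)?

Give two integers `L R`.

Round 1 (k=23): L=159 R=69
Round 2 (k=6): L=69 R=58
Round 3 (k=34): L=58 R=254
Round 4 (k=29): L=254 R=247
Round 5 (k=36): L=247 R=61

Answer: 247 61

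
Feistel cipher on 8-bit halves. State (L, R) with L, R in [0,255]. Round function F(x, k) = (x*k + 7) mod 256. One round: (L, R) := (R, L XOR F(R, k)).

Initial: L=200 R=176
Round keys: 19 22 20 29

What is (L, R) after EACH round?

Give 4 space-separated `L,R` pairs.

Round 1 (k=19): L=176 R=223
Round 2 (k=22): L=223 R=129
Round 3 (k=20): L=129 R=196
Round 4 (k=29): L=196 R=186

Answer: 176,223 223,129 129,196 196,186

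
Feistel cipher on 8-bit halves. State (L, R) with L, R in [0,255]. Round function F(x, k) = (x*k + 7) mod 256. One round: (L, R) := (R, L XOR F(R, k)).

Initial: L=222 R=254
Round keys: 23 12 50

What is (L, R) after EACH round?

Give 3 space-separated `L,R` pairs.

Round 1 (k=23): L=254 R=7
Round 2 (k=12): L=7 R=165
Round 3 (k=50): L=165 R=70

Answer: 254,7 7,165 165,70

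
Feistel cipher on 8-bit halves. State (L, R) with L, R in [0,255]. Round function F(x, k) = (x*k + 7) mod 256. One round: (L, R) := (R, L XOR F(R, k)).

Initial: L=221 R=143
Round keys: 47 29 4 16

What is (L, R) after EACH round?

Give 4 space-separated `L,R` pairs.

Answer: 143,149 149,103 103,54 54,0

Derivation:
Round 1 (k=47): L=143 R=149
Round 2 (k=29): L=149 R=103
Round 3 (k=4): L=103 R=54
Round 4 (k=16): L=54 R=0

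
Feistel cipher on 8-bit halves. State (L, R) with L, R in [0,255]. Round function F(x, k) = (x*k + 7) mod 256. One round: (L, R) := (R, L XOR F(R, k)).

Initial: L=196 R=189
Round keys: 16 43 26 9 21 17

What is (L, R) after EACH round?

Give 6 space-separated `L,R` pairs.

Round 1 (k=16): L=189 R=19
Round 2 (k=43): L=19 R=133
Round 3 (k=26): L=133 R=154
Round 4 (k=9): L=154 R=244
Round 5 (k=21): L=244 R=145
Round 6 (k=17): L=145 R=92

Answer: 189,19 19,133 133,154 154,244 244,145 145,92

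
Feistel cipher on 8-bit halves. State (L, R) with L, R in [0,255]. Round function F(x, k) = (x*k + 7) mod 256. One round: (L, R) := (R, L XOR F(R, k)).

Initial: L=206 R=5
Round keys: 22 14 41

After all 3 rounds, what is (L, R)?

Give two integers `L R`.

Round 1 (k=22): L=5 R=187
Round 2 (k=14): L=187 R=68
Round 3 (k=41): L=68 R=80

Answer: 68 80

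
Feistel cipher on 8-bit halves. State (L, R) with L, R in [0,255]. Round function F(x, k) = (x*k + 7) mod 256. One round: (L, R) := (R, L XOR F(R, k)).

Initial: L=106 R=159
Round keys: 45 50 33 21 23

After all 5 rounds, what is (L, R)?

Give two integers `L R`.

Answer: 90 50

Derivation:
Round 1 (k=45): L=159 R=144
Round 2 (k=50): L=144 R=184
Round 3 (k=33): L=184 R=47
Round 4 (k=21): L=47 R=90
Round 5 (k=23): L=90 R=50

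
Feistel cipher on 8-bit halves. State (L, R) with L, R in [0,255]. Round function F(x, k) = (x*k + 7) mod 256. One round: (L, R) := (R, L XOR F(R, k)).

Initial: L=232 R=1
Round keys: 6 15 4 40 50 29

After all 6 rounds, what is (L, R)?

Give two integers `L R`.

Answer: 249 56

Derivation:
Round 1 (k=6): L=1 R=229
Round 2 (k=15): L=229 R=115
Round 3 (k=4): L=115 R=54
Round 4 (k=40): L=54 R=4
Round 5 (k=50): L=4 R=249
Round 6 (k=29): L=249 R=56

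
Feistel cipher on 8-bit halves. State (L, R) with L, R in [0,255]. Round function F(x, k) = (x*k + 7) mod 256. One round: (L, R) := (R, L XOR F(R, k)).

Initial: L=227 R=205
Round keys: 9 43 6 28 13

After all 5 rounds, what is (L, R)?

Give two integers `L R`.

Answer: 206 143

Derivation:
Round 1 (k=9): L=205 R=223
Round 2 (k=43): L=223 R=177
Round 3 (k=6): L=177 R=242
Round 4 (k=28): L=242 R=206
Round 5 (k=13): L=206 R=143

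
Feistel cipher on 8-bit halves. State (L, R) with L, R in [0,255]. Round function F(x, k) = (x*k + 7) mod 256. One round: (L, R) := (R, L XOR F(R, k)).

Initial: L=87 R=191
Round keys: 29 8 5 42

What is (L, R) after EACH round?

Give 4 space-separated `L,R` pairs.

Answer: 191,253 253,80 80,106 106,59

Derivation:
Round 1 (k=29): L=191 R=253
Round 2 (k=8): L=253 R=80
Round 3 (k=5): L=80 R=106
Round 4 (k=42): L=106 R=59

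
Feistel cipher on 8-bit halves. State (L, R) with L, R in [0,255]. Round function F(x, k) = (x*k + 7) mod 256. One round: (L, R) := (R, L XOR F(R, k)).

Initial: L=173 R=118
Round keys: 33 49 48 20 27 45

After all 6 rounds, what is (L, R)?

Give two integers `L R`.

Answer: 42 155

Derivation:
Round 1 (k=33): L=118 R=144
Round 2 (k=49): L=144 R=225
Round 3 (k=48): L=225 R=167
Round 4 (k=20): L=167 R=242
Round 5 (k=27): L=242 R=42
Round 6 (k=45): L=42 R=155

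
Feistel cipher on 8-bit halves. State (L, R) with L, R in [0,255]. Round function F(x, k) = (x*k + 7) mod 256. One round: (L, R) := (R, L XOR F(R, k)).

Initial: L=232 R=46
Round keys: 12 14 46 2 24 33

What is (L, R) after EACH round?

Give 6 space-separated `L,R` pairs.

Answer: 46,199 199,199 199,14 14,228 228,105 105,116

Derivation:
Round 1 (k=12): L=46 R=199
Round 2 (k=14): L=199 R=199
Round 3 (k=46): L=199 R=14
Round 4 (k=2): L=14 R=228
Round 5 (k=24): L=228 R=105
Round 6 (k=33): L=105 R=116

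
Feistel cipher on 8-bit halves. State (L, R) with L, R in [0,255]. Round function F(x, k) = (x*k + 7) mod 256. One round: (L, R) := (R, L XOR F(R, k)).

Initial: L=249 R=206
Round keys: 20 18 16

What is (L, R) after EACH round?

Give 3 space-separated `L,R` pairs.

Answer: 206,230 230,253 253,49

Derivation:
Round 1 (k=20): L=206 R=230
Round 2 (k=18): L=230 R=253
Round 3 (k=16): L=253 R=49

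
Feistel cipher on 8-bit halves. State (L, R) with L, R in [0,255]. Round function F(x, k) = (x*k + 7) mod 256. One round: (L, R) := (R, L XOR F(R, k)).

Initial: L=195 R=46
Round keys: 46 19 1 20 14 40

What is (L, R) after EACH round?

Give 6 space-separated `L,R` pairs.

Answer: 46,136 136,49 49,176 176,246 246,203 203,73

Derivation:
Round 1 (k=46): L=46 R=136
Round 2 (k=19): L=136 R=49
Round 3 (k=1): L=49 R=176
Round 4 (k=20): L=176 R=246
Round 5 (k=14): L=246 R=203
Round 6 (k=40): L=203 R=73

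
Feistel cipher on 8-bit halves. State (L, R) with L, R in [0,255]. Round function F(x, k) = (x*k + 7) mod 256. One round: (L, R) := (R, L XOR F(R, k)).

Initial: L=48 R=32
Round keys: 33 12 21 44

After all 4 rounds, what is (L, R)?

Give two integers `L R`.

Answer: 201 168

Derivation:
Round 1 (k=33): L=32 R=23
Round 2 (k=12): L=23 R=59
Round 3 (k=21): L=59 R=201
Round 4 (k=44): L=201 R=168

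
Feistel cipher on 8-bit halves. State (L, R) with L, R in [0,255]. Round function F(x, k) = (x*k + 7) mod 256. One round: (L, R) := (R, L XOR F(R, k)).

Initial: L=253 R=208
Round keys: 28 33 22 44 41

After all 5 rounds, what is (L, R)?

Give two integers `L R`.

Answer: 106 198

Derivation:
Round 1 (k=28): L=208 R=58
Round 2 (k=33): L=58 R=81
Round 3 (k=22): L=81 R=199
Round 4 (k=44): L=199 R=106
Round 5 (k=41): L=106 R=198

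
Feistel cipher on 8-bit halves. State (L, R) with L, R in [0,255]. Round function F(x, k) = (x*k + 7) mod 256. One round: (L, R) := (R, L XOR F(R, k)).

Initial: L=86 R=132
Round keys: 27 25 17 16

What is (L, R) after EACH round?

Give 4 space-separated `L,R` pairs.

Answer: 132,165 165,160 160,2 2,135

Derivation:
Round 1 (k=27): L=132 R=165
Round 2 (k=25): L=165 R=160
Round 3 (k=17): L=160 R=2
Round 4 (k=16): L=2 R=135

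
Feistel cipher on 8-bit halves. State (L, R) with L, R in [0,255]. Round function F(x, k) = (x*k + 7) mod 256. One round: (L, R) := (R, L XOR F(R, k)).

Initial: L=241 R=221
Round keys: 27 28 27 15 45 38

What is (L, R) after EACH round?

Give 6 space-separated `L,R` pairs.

Round 1 (k=27): L=221 R=167
Round 2 (k=28): L=167 R=150
Round 3 (k=27): L=150 R=126
Round 4 (k=15): L=126 R=255
Round 5 (k=45): L=255 R=164
Round 6 (k=38): L=164 R=160

Answer: 221,167 167,150 150,126 126,255 255,164 164,160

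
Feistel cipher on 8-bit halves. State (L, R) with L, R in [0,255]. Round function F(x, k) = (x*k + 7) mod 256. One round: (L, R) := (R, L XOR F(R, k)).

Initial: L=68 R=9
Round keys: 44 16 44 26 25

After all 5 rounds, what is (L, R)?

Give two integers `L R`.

Answer: 73 80

Derivation:
Round 1 (k=44): L=9 R=215
Round 2 (k=16): L=215 R=126
Round 3 (k=44): L=126 R=120
Round 4 (k=26): L=120 R=73
Round 5 (k=25): L=73 R=80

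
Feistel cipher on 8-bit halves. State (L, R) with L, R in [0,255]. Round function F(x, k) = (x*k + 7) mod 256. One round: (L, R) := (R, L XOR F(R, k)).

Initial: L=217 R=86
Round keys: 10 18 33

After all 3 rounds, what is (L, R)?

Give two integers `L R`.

Answer: 77 78

Derivation:
Round 1 (k=10): L=86 R=186
Round 2 (k=18): L=186 R=77
Round 3 (k=33): L=77 R=78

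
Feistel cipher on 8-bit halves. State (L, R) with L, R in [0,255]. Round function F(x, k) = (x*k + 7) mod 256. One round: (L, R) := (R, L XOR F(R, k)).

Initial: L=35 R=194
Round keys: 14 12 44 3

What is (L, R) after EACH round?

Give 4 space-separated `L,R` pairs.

Round 1 (k=14): L=194 R=128
Round 2 (k=12): L=128 R=197
Round 3 (k=44): L=197 R=99
Round 4 (k=3): L=99 R=245

Answer: 194,128 128,197 197,99 99,245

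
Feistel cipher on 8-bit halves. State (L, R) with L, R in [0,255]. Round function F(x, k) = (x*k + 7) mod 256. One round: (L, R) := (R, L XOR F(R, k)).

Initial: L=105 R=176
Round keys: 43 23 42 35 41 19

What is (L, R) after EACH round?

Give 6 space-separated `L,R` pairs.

Round 1 (k=43): L=176 R=254
Round 2 (k=23): L=254 R=105
Round 3 (k=42): L=105 R=191
Round 4 (k=35): L=191 R=77
Round 5 (k=41): L=77 R=227
Round 6 (k=19): L=227 R=173

Answer: 176,254 254,105 105,191 191,77 77,227 227,173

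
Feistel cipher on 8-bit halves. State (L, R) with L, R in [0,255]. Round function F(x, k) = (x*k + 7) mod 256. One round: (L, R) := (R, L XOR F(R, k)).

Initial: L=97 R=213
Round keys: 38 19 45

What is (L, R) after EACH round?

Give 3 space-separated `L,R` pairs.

Answer: 213,196 196,70 70,145

Derivation:
Round 1 (k=38): L=213 R=196
Round 2 (k=19): L=196 R=70
Round 3 (k=45): L=70 R=145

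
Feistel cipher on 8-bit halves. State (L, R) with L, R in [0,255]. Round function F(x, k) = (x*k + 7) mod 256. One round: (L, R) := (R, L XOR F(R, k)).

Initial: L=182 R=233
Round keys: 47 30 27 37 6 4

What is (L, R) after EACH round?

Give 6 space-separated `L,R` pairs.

Answer: 233,120 120,254 254,169 169,138 138,234 234,37

Derivation:
Round 1 (k=47): L=233 R=120
Round 2 (k=30): L=120 R=254
Round 3 (k=27): L=254 R=169
Round 4 (k=37): L=169 R=138
Round 5 (k=6): L=138 R=234
Round 6 (k=4): L=234 R=37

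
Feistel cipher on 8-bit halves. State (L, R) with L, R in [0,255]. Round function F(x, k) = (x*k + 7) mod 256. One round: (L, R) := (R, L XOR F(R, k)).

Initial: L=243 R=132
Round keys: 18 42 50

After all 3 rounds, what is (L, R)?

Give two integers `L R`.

Answer: 91 113

Derivation:
Round 1 (k=18): L=132 R=188
Round 2 (k=42): L=188 R=91
Round 3 (k=50): L=91 R=113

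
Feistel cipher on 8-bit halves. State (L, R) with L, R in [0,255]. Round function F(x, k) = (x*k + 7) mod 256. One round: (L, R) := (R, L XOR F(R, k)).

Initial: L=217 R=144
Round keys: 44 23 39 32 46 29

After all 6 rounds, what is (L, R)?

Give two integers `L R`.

Answer: 19 0

Derivation:
Round 1 (k=44): L=144 R=30
Round 2 (k=23): L=30 R=41
Round 3 (k=39): L=41 R=88
Round 4 (k=32): L=88 R=46
Round 5 (k=46): L=46 R=19
Round 6 (k=29): L=19 R=0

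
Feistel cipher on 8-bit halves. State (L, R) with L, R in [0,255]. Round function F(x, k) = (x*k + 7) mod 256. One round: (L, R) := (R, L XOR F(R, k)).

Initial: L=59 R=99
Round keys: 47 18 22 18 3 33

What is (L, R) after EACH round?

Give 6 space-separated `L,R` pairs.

Round 1 (k=47): L=99 R=15
Round 2 (k=18): L=15 R=118
Round 3 (k=22): L=118 R=36
Round 4 (k=18): L=36 R=249
Round 5 (k=3): L=249 R=214
Round 6 (k=33): L=214 R=100

Answer: 99,15 15,118 118,36 36,249 249,214 214,100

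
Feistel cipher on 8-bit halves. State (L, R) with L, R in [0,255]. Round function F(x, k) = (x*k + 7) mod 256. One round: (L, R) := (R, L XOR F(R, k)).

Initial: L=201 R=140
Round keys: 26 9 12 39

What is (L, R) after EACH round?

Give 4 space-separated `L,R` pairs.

Round 1 (k=26): L=140 R=246
Round 2 (k=9): L=246 R=33
Round 3 (k=12): L=33 R=101
Round 4 (k=39): L=101 R=75

Answer: 140,246 246,33 33,101 101,75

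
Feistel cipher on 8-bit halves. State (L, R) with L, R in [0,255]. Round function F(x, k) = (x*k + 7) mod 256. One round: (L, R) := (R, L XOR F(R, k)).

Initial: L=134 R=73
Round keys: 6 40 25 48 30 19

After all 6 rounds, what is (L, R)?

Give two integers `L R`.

Answer: 51 129

Derivation:
Round 1 (k=6): L=73 R=59
Round 2 (k=40): L=59 R=118
Round 3 (k=25): L=118 R=182
Round 4 (k=48): L=182 R=81
Round 5 (k=30): L=81 R=51
Round 6 (k=19): L=51 R=129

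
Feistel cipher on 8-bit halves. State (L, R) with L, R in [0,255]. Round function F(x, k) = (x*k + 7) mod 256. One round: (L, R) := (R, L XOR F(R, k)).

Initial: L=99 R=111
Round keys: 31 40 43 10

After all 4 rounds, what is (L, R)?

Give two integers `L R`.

Answer: 108 111

Derivation:
Round 1 (k=31): L=111 R=27
Round 2 (k=40): L=27 R=80
Round 3 (k=43): L=80 R=108
Round 4 (k=10): L=108 R=111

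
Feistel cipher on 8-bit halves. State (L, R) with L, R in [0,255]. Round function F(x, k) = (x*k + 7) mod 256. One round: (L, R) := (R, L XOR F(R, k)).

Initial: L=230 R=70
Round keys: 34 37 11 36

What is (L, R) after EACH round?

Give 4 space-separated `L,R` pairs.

Answer: 70,181 181,118 118,172 172,65

Derivation:
Round 1 (k=34): L=70 R=181
Round 2 (k=37): L=181 R=118
Round 3 (k=11): L=118 R=172
Round 4 (k=36): L=172 R=65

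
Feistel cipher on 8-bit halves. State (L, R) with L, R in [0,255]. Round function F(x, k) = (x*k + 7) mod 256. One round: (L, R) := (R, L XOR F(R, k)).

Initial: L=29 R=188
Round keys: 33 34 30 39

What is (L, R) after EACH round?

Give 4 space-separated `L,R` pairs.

Round 1 (k=33): L=188 R=94
Round 2 (k=34): L=94 R=63
Round 3 (k=30): L=63 R=55
Round 4 (k=39): L=55 R=87

Answer: 188,94 94,63 63,55 55,87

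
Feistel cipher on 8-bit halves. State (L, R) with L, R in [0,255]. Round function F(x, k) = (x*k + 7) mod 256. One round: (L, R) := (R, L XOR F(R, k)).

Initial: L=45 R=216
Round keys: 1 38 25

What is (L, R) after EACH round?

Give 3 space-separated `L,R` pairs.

Answer: 216,242 242,43 43,200

Derivation:
Round 1 (k=1): L=216 R=242
Round 2 (k=38): L=242 R=43
Round 3 (k=25): L=43 R=200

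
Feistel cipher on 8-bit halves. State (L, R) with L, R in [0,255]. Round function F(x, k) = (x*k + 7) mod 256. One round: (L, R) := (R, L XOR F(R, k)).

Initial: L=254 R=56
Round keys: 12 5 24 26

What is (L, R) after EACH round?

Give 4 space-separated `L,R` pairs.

Round 1 (k=12): L=56 R=89
Round 2 (k=5): L=89 R=252
Round 3 (k=24): L=252 R=254
Round 4 (k=26): L=254 R=47

Answer: 56,89 89,252 252,254 254,47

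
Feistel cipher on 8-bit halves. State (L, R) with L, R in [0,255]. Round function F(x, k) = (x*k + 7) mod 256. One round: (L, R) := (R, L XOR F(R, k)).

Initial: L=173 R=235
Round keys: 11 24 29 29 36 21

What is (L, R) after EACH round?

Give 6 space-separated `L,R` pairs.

Round 1 (k=11): L=235 R=141
Round 2 (k=24): L=141 R=212
Round 3 (k=29): L=212 R=134
Round 4 (k=29): L=134 R=225
Round 5 (k=36): L=225 R=45
Round 6 (k=21): L=45 R=89

Answer: 235,141 141,212 212,134 134,225 225,45 45,89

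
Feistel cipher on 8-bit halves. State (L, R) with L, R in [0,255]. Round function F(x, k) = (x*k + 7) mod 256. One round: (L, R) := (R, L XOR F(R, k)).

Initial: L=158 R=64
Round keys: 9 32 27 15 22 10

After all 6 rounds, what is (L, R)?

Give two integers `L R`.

Round 1 (k=9): L=64 R=217
Round 2 (k=32): L=217 R=103
Round 3 (k=27): L=103 R=61
Round 4 (k=15): L=61 R=253
Round 5 (k=22): L=253 R=248
Round 6 (k=10): L=248 R=74

Answer: 248 74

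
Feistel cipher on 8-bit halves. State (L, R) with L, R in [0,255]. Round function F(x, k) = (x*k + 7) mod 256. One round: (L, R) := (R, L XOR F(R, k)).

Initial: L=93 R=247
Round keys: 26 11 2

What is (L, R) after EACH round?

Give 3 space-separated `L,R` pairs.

Round 1 (k=26): L=247 R=64
Round 2 (k=11): L=64 R=48
Round 3 (k=2): L=48 R=39

Answer: 247,64 64,48 48,39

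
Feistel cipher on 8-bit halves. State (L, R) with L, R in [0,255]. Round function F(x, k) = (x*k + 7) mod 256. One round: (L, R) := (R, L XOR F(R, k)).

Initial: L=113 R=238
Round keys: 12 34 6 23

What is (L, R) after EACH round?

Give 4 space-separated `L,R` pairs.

Answer: 238,94 94,109 109,203 203,41

Derivation:
Round 1 (k=12): L=238 R=94
Round 2 (k=34): L=94 R=109
Round 3 (k=6): L=109 R=203
Round 4 (k=23): L=203 R=41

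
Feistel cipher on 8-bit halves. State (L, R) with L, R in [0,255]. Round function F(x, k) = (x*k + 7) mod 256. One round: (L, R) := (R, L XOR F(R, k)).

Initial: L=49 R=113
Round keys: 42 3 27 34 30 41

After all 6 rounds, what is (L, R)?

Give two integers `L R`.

Answer: 176 184

Derivation:
Round 1 (k=42): L=113 R=160
Round 2 (k=3): L=160 R=150
Round 3 (k=27): L=150 R=121
Round 4 (k=34): L=121 R=143
Round 5 (k=30): L=143 R=176
Round 6 (k=41): L=176 R=184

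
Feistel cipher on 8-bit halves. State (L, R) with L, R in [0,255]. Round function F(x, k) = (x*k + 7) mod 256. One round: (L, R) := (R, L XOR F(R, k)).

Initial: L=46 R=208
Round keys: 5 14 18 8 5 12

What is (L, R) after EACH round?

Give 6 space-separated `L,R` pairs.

Answer: 208,57 57,245 245,120 120,50 50,121 121,129

Derivation:
Round 1 (k=5): L=208 R=57
Round 2 (k=14): L=57 R=245
Round 3 (k=18): L=245 R=120
Round 4 (k=8): L=120 R=50
Round 5 (k=5): L=50 R=121
Round 6 (k=12): L=121 R=129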